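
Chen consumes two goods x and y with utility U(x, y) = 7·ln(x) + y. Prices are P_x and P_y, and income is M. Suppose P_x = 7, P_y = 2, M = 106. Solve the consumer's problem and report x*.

x* = 2

At the given prices: x* = 7·2/7 = 2.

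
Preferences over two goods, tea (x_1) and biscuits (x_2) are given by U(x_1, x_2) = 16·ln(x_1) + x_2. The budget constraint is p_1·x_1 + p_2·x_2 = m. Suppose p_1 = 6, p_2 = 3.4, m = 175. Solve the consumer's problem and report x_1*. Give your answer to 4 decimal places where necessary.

x_1* = 9.0667

So x_1*(p_1,p_2) = 16·p_2/p_1, independent of income; and x_2* = (m − 16·p_2)/p_2.
At the given prices: x_1* = 16·3.4/6 = 9.0667.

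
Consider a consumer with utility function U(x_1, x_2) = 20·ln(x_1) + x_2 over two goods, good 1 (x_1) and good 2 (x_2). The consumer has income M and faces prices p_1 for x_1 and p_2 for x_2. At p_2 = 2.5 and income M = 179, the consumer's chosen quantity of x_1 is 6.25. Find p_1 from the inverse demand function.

MU_x_1 = 20/x_1, MU_x_2 = 1. Tangency: 20/x_1 = p_1/p_2.
So x_1*(p_1,p_2) = 20·p_2/p_1, independent of income; and x_2* = (M − 20·p_2)/p_2.
Set x_1* = 6.25 in the demand function and solve for p_1: p_1 = 8.

p_1 = 8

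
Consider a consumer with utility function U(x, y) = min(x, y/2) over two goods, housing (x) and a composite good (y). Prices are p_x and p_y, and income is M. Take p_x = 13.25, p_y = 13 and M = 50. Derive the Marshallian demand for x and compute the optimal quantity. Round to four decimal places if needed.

Leontief preferences: the optimum is at the kink where x/1 = y/2, i.e. y = 2·x.
Budget: p_x·x + p_y·2·x = M, so (p_x + 2·p_y)·x = M.
Demand: x*(p_x,p_y,M) = M/(p_x + 2·p_y), y* = 2·M/(p_x + 2·p_y).
Here 13.25 + 2·13 = 39.25, giving x* = 1.2739.

x* = 1.2739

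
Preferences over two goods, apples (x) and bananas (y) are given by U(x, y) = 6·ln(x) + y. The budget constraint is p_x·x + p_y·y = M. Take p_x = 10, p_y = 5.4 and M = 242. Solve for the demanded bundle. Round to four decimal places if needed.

MU_x = 6/x, MU_y = 1. Tangency: 6/x = p_x/p_y.
So x*(p_x,p_y) = 6·p_y/p_x, independent of income; and y* = (M − 6·p_y)/p_y.
At the given prices: x* = 6·5.4/10 = 3.24, and y* = 38.8148.

x* = 3.24, y* = 38.8148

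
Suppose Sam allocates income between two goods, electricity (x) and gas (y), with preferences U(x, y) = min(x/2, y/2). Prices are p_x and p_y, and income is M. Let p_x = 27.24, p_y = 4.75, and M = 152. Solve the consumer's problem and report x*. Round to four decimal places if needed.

With perfect complements, no substitution: consume in ratio x:y = 2:2.
Budget: p_x·x + p_y·x = M, so (2·p_x + 2·p_y)·x = 2·M.
Demand: x*(p_x,p_y,M) = 2·M/(2·p_x + 2·p_y), y* = 2·M/(2·p_x + 2·p_y).
Here 2·27.24 + 2·4.75 = 63.98, giving x* = 4.7515.

x* = 4.7515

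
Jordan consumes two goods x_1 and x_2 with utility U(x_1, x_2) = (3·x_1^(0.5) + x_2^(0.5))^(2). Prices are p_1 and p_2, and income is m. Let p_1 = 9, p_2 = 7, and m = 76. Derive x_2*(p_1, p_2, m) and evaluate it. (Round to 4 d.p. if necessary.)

x_2* = 1.3571

MRS = MU_x_1/MU_x_2 = 3·(x_2/x_1)^(0.5). Set equal to p_1/p_2.
Hence x_2/x_1 = ((1/3)·p_1/p_2)^(1/(0.5)), i.e. raised to the 2 power.
With the ratio pinned down, the budget gives x_1* = m/(p_1 + p_2·(x_2/x_1)) and x_2* = (x_2/x_1)·x_1*.
Numerically x_2/x_1 = 0.183673, so x_1* = 76/(9 + 7·0.183673) = 7.3889 and x_2* = 0.183673·7.3889 = 1.3571.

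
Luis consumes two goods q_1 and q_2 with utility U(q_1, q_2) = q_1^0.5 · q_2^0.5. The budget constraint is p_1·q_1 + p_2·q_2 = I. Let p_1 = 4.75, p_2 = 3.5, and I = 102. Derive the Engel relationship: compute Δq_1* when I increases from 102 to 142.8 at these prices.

Δq_1* = 4.2947

MU_q_1/MU_q_2 = (0.5·q_2)/(0.5·q_1); tangency sets this equal to p_1/p_2.
So 0.5·p_2·q_2 = 0.5·p_1·q_1; combined with the budget, a share 0.5 of income goes to q_1.
Demand: q_1*(p_1,p_2,I) = 0.5·I/p_1 and q_2* = 0.5·I/p_2.
At p_1=4.75, p_2=3.5, I=102: q_1* = 0.5·102/4.75 = 10.7368.
At I' = 142.8: q_1* = 15.0316. Change: 15.0316 − 10.7368 = 4.2947.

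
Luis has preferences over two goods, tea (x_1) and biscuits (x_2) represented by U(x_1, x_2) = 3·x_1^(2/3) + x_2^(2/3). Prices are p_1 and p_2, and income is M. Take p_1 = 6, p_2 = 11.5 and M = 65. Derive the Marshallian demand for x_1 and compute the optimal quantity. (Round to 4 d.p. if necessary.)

x_1* = 10.7252

Substitute x_2 = (x_2/x_1)·x_1 into the budget: x_1* = M/(p_1 + p_2·(x_2/x_1)).
Numerically x_2/x_1 = 0.00526, so x_1* = 65/(6 + 11.5·0.00526) = 10.7252.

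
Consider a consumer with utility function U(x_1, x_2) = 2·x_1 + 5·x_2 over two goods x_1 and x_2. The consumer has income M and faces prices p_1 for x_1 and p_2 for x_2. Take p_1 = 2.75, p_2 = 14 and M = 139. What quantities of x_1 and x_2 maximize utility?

Perfect substitutes: compare marginal utility per dollar. 2/p_1 vs 5/p_2 → 0.7273 vs 0.3571.
x_1 gives more utility per dollar, so spend all income on x_1: x_1* = M/p_1, x_2* = 0.
Numerically: x_1* = 50.5455, x_2* = 0.

x_1* = 50.5455, x_2* = 0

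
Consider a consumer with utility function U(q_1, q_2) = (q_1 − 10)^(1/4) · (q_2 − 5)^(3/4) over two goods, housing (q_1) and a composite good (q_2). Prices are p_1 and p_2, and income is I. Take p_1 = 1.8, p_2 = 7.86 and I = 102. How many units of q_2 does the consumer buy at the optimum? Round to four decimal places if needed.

MRS = (1/3)·(q_2−5)/(q_1−10). Tangency with p_1/p_2 gives q_2−5 = 3·(p_1/p_2)·(q_1−10).
Substituting into the budget: q_1* = 10 + 0.25·(I − 10·p_1 − 5·p_2)/p_1, and q_2* = 5 + 0.75·(…)/p_2.
Discretionary income = 102 − 10·1.8 − 5·7.86 = 44.7; q_2* = 5 + 0.75·44.7/7.86 = 9.2653.

q_2* = 9.2653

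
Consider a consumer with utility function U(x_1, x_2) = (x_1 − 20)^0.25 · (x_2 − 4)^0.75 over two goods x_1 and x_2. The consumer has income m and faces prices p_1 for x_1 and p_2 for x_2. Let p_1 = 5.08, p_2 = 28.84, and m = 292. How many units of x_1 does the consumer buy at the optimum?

x_1* = 23.6929

This is Cobb-Douglas in (x_1−20, x_2−4): tangency gives 0.25·p_2·(x_2−4) = 0.75·p_1·(x_1−20).
After buying the subsistence bundle (20, 4), a share 0.25 of the remaining income goes to x_1: x_1* = 20 + 0.25·(m − 20p_1 − 4p_2)/p_1.
Discretionary income = 292 − 20·5.08 − 4·28.84 = 75.04; x_1* = 20 + 0.25·75.04/5.08 = 23.6929.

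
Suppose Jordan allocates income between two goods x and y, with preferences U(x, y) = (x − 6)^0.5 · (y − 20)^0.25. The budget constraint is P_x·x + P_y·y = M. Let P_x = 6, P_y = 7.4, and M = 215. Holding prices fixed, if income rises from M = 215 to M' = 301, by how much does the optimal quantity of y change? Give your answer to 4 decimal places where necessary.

Let x' = x−6, y' = y−20. MRS = 2·y'/x' = P_x/P_y.
Substituting into the budget: x* = 6 + 2/3·(M − 6·P_x − 20·P_y)/P_x, and y* = 20 + 1/3·(…)/P_y.
Discretionary income = 215 − 6·6 − 20·7.4 = 31; y* = 20 + 1/3·31/7.4 = 21.3964.
At M' = 301: y* = 25.2703. Change: 25.2703 − 21.3964 = 3.8739.

Δy* = 3.8739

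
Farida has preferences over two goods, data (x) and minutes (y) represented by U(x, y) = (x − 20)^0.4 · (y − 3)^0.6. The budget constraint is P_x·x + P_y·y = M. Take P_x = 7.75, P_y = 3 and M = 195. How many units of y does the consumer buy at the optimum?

Discretionary income = 195 − 20·7.75 − 3·3 = 31; y* = 3 + 0.6·31/3 = 9.2.

y* = 9.2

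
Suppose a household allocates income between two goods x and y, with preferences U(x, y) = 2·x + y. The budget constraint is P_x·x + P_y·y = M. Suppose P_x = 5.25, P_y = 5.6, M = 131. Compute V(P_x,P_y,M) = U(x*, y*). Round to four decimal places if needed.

V = 49.9048

Linear utility — the consumer picks whichever good has higher MU/price: 2/5.25 = 0.381 vs 1/5.6 = 0.1786.
x gives more utility per dollar, so spend all income on x: x* = M/P_x, y* = 0.
Numerically: x* = 24.9524, y* = 0.
Utility at the optimum: U(24.9524, 0) = 49.9048.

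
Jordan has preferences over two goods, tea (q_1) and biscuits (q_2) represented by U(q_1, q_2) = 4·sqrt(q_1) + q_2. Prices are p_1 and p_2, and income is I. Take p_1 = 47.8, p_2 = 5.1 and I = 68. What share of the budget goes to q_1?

share on q_1 = 0.032

Solve: √q_1 = 2·p_2/p_1, so q_1*(p_1,p_2) = (2·p_2/p_1)², and q_2* = (I − p_1·q_1*)/p_2.
Plugging in: q_1* = (2·5.1/47.8)² = 0.0455, q_2* = 12.9066.
Expenditure on q_1: 47.8·0.0455 = 2.1766; share = 0.032.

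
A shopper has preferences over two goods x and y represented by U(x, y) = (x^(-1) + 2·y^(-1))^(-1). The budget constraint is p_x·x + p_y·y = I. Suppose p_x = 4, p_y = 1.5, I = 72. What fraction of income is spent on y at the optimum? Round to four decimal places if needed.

From the CES first-order condition, (1/2)·(y/x)^(2) = p_x/p_y.
Solve for the ratio: y/x = [2·p_x/p_y]^(0.5).
With the ratio pinned down, the budget gives x* = I/(p_x + p_y·(y/x)) and y* = (y/x)·x*.
Numerically y/x = 2.309401, so x* = 72/(4 + 1.5·2.309401) = 9.6462 and y* = 2.309401·9.6462 = 22.2769.
Expenditure on y: 1.5·22.2769 = 33.4153; share = 0.4641.

share on y = 0.4641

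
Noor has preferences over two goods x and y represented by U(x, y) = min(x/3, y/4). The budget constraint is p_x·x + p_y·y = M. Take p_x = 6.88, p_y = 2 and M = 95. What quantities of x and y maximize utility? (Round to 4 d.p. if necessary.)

x* = 9.9511, y* = 13.2682

With perfect complements, no substitution: consume in ratio x:y = 3:4.
Budget: p_x·x + p_y·(4/3)·x = M, so (3·p_x + 4·p_y)·x = 3·M.
Demand: x*(p_x,p_y,M) = 3·M/(3·p_x + 4·p_y), y* = 4·M/(3·p_x + 4·p_y).
Here 3·6.88 + 4·2 = 28.64, giving x* = 9.9511 and y* = 13.2682.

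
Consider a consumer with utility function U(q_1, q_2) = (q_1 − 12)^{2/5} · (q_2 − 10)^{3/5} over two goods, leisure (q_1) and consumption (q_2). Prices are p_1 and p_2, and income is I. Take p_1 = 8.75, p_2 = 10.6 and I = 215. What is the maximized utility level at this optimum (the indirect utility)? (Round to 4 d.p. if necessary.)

V = 0.2079

MRS = (2/3)·(q_2−10)/(q_1−12). Tangency with p_1/p_2 gives q_2−10 = (3/2)·(p_1/p_2)·(q_1−12).
After buying the subsistence bundle (12, 10), a share 0.4 of the remaining income goes to q_1: q_1* = 12 + 0.4·(I − 12p_1 − 10p_2)/p_1.
Discretionary income = 215 − 12·8.75 − 10·10.6 = 4; q_1* = 12 + 0.4·4/8.75 = 12.1829; q_2* = 10 + 0.6·4/10.6 = 10.2264.
Utility at the optimum: U(12.1829, 10.2264) = 0.2079.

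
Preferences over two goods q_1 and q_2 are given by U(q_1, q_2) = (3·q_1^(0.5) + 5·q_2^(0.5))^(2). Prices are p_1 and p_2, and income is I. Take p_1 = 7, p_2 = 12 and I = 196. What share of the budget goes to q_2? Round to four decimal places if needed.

share on q_2 = 0.6184

With the ratio pinned down, the budget gives q_1* = I/(p_1 + p_2·(q_2/q_1)) and q_2* = (q_2/q_1)·q_1*.
Numerically q_2/q_1 = 0.945216, so q_1* = 196/(7 + 12·0.945216) = 10.6855 and q_2* = 0.945216·10.6855 = 10.1001.
Expenditure on q_2: 12·10.1001 = 121.2014; share = 0.6184.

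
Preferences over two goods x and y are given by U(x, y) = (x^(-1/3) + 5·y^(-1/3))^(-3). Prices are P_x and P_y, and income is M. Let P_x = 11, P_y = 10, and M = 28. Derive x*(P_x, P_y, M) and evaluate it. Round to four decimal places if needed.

Numerically y/x = 3.591468, so x* = 28/(11 + 10·3.591468) = 0.5968.

x* = 0.5968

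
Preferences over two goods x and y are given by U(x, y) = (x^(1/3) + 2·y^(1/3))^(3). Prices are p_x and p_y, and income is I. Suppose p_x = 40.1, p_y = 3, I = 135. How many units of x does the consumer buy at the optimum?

x* = 0.2969

MRS = MU_x/MU_y = (1/2)·(y/x)^(2/3). Set equal to p_x/p_y.
Solve for the ratio: y/x = [2·p_x/p_y]^(1.5).
Substitute y = (y/x)·x into the budget: x* = I/(p_x + p_y·(y/x)).
Numerically y/x = 138.222795, so x* = 135/(40.1 + 3·138.222795) = 0.2969.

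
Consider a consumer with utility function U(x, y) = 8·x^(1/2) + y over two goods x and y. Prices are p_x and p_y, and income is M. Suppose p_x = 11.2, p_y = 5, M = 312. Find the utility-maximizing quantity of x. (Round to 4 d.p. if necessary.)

Utility is quasi-linear in y; the FOC for x is 4/√x = p_x/p_y.
Solve: √x = 4·p_y/p_x, so x*(p_x,p_y) = (4·p_y/p_x)², and y* = (M − p_x·x*)/p_y.
Plugging in: x* = (4·5/11.2)² = 3.1888.

x* = 3.1888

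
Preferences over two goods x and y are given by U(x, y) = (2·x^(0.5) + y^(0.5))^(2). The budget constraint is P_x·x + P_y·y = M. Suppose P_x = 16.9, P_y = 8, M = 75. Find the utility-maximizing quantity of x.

x* = 2.9041

Numerically y/x = 1.115664, so x* = 75/(16.9 + 8·1.115664) = 2.9041.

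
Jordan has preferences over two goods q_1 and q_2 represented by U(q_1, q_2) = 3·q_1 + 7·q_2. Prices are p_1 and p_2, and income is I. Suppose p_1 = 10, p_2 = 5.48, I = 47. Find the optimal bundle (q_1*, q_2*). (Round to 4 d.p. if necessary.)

Linear utility — the consumer picks whichever good has higher MU/price: 3/10 = 0.3 vs 7/5.48 = 1.2774.
q_2 gives more utility per dollar, so spend all income on q_2: q_2* = I/p_2, q_1* = 0.
Numerically: q_1* = 0, q_2* = 8.5766.

q_1* = 0, q_2* = 8.5766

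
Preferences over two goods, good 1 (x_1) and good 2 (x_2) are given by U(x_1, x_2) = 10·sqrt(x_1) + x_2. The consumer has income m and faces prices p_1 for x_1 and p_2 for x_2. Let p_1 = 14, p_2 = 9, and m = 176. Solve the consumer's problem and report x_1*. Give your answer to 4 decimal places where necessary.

Plugging in: x_1* = (5·9/14)² = 10.3316.

x_1* = 10.3316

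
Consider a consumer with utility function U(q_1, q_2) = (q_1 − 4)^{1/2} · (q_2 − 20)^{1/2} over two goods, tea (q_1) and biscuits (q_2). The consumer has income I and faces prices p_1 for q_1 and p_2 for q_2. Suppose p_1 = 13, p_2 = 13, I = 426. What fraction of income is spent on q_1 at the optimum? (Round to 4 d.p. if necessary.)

share on q_1 = 0.2559

This is Cobb-Douglas in (q_1−4, q_2−20): tangency gives 0.5·p_2·(q_2−20) = 0.5·p_1·(q_1−4).
Substituting into the budget: q_1* = 4 + 0.5·(I − 4·p_1 − 20·p_2)/p_1, and q_2* = 20 + 0.5·(…)/p_2.
Discretionary income = 426 − 4·13 − 20·13 = 114; q_1* = 4 + 0.5·114/13 = 8.3846; q_2* = 20 + 0.5·114/13 = 24.3846.
Expenditure on q_1: 13·8.3846 = 109; share = 0.2559.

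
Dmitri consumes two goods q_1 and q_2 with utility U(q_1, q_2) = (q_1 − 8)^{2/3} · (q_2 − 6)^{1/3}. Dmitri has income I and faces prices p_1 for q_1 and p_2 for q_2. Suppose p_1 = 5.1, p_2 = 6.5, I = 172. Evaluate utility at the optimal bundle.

MRS = 2·(q_2−6)/(q_1−8). Tangency with p_1/p_2 gives q_2−6 = (1/2)·(p_1/p_2)·(q_1−8).
Substituting into the budget: q_1* = 8 + 2/3·(I − 8·p_1 − 6·p_2)/p_1, and q_2* = 6 + 1/3·(…)/p_2.
Discretionary income = 172 − 8·5.1 − 6·6.5 = 92.2; q_1* = 8 + 2/3·92.2/5.1 = 20.0523; q_2* = 6 + 1/3·92.2/6.5 = 10.7282.
Utility at the optimum: U(20.0523, 10.7282) = 8.8229.

V = 8.8229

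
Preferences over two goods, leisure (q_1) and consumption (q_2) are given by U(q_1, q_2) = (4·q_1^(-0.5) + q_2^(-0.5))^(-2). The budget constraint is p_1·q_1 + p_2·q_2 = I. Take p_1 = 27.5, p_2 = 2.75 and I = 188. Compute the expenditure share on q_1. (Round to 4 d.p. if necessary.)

MRS = MU_q_1/MU_q_2 = 4·(q_2/q_1)^(1.5). Set equal to p_1/p_2.
Hence q_2/q_1 = ((1/4)·p_1/p_2)^(1/(1.5)), i.e. raised to the 2/3 power.
With the ratio pinned down, the budget gives q_1* = I/(p_1 + p_2·(q_2/q_1)) and q_2* = (q_2/q_1)·q_1*.
Numerically q_2/q_1 = 1.842016, so q_1* = 188/(27.5 + 2.75·1.842016) = 5.773 and q_2* = 1.842016·5.773 = 10.6339.
Expenditure on q_1: 27.5·5.773 = 158.7568; share = 0.8445.

share on q_1 = 0.8445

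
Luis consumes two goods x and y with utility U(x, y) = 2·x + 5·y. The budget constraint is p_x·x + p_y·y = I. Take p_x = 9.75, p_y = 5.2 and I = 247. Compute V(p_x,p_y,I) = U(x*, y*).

Numerically: x* = 0, y* = 47.5.
Utility at the optimum: U(0, 47.5) = 237.5.

V = 237.5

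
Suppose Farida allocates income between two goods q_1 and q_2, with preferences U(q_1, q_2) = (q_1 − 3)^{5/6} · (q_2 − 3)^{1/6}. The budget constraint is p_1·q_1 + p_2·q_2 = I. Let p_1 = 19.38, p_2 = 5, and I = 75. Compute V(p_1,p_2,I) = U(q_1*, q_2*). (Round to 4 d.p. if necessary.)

This is Cobb-Douglas in (q_1−3, q_2−3): tangency gives 5/6·p_2·(q_2−3) = 1/6·p_1·(q_1−3).
After buying the subsistence bundle (3, 3), a share 5/6 of the remaining income goes to q_1: q_1* = 3 + 5/6·(I − 3p_1 − 3p_2)/p_1.
Discretionary income = 75 − 3·19.38 − 3·5 = 1.86; q_1* = 3 + 5/6·1.86/19.38 = 3.08; q_2* = 3 + 1/6·1.86/5 = 3.062.
Utility at the optimum: U(3.08, 3.062) = 0.0767.

V = 0.0767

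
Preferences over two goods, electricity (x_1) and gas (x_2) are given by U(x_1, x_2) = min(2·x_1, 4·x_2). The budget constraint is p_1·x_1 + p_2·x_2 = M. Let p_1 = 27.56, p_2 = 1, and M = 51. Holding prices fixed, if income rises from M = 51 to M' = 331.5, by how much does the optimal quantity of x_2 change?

Δx_2* = 4.9982

Leontief preferences: the optimum is at the kink where x_1/4 = x_2/2, i.e. x_2 = (1/2)·x_1.
Budget: p_1·x_1 + p_2·(1/2)·x_1 = M, so (4·p_1 + 2·p_2)·x_1 = 4·M.
Demand: x_1*(p_1,p_2,M) = 4·M/(4·p_1 + 2·p_2), x_2* = 2·M/(4·p_1 + 2·p_2).
Here 4·27.56 + 2·1 = 112.24, giving x_2* = 0.9088.
At M' = 331.5: x_2* = 5.907. Change: 5.907 − 0.9088 = 4.9982.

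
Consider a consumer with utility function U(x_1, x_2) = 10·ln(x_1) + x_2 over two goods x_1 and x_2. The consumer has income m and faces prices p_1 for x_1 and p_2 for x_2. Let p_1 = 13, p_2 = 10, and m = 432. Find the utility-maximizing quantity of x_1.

Set MRS = p_1/p_2: (10/x_1)/1 = p_1/p_2.
So x_1*(p_1,p_2) = 10·p_2/p_1, independent of income; and x_2* = (m − 10·p_2)/p_2.
At the given prices: x_1* = 10·10/13 = 7.6923.

x_1* = 7.6923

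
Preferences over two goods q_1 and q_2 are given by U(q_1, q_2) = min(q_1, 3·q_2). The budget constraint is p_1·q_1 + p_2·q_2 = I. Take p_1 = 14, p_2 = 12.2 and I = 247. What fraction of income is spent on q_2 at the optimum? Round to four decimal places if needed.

share on q_2 = 0.2251

With perfect complements, no substitution: consume in ratio q_1:q_2 = 3:1.
Budget: p_1·q_1 + p_2·(1/3)·q_1 = I, so (3·p_1 + p_2)·q_1 = 3·I.
Demand: q_1*(p_1,p_2,I) = 3·I/(3·p_1 + p_2), q_2* = I/(3·p_1 + p_2).
Here 3·14 + 12.2 = 54.2, giving q_1* = 13.6716 and q_2* = 4.5572.
Expenditure on q_2: 12.2·4.5572 = 55.5978; share = 0.2251.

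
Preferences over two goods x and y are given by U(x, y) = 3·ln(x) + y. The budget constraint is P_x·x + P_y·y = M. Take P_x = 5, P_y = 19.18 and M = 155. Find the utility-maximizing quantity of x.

MU_x = 3/x, MU_y = 1. Tangency: 3/x = P_x/P_y.
So x*(P_x,P_y) = 3·P_y/P_x, independent of income; and y* = (M − 3·P_y)/P_y.
At the given prices: x* = 3·19.18/5 = 11.508.

x* = 11.508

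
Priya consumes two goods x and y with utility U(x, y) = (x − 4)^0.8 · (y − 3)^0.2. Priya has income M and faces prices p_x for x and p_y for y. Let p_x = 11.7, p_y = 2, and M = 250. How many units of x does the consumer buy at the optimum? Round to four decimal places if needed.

x* = 17.4838

Let x' = x−4, y' = y−3. MRS = 4·y'/x' = p_x/p_y.
Substituting into the budget: x* = 4 + 0.8·(M − 4·p_x − 3·p_y)/p_x, and y* = 3 + 0.2·(…)/p_y.
Discretionary income = 250 − 4·11.7 − 3·2 = 197.2; x* = 4 + 0.8·197.2/11.7 = 17.4838.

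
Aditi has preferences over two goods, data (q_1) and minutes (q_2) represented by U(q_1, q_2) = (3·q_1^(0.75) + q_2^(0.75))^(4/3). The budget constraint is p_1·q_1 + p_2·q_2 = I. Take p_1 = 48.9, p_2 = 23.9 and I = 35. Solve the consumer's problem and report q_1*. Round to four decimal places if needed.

q_1* = 0.6473

MRS = MU_q_1/MU_q_2 = 3·(q_2/q_1)^(0.25). Set equal to p_1/p_2.
Hence q_2/q_1 = ((1/3)·p_1/p_2)^(1/(0.25)), i.e. raised to the 4 power.
Substitute q_2 = (q_2/q_1)·q_1 into the budget: q_1* = I/(p_1 + p_2·(q_2/q_1)).
Numerically q_2/q_1 = 0.216351, so q_1* = 35/(48.9 + 23.9·0.216351) = 0.6473.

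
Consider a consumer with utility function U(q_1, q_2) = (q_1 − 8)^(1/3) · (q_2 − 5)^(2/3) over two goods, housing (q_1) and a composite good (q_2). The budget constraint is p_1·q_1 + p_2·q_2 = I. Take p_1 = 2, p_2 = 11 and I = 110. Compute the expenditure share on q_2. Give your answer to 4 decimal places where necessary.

share on q_2 = 0.7364

This is Cobb-Douglas in (q_1−8, q_2−5): tangency gives 1/3·p_2·(q_2−5) = 2/3·p_1·(q_1−8).
Substituting into the budget: q_1* = 8 + 1/3·(I − 8·p_1 − 5·p_2)/p_1, and q_2* = 5 + 2/3·(…)/p_2.
Discretionary income = 110 − 8·2 − 5·11 = 39; q_1* = 8 + 1/3·39/2 = 14.5; q_2* = 5 + 2/3·39/11 = 7.3636.
Expenditure on q_2: 11·7.3636 = 81; share = 0.7364.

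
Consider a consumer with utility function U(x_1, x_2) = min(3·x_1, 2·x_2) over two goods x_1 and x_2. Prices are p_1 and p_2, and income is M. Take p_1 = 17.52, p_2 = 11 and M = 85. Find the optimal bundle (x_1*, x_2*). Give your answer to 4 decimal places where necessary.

Here 2·17.52 + 3·11 = 68.04, giving x_1* = 2.4985 and x_2* = 3.7478.

x_1* = 2.4985, x_2* = 3.7478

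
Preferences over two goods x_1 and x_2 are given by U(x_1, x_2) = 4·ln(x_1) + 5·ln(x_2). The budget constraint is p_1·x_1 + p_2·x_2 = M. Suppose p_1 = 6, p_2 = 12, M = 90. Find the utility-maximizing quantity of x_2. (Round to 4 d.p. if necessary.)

x_2* = 4.1667

Demand: x_1*(p_1,p_2,M) = 4/9·M/p_1 and x_2* = 5/9·M/p_2.
At p_1=6, p_2=12, M=90: x_2* = 5/9·90/12 = 4.1667.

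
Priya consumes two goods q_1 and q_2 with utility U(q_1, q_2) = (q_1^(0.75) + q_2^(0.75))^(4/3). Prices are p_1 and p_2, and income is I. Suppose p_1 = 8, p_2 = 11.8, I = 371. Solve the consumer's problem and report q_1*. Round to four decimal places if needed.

From the CES first-order condition, (q_2/q_1)^(0.25) = p_1/p_2.
Solve for the ratio: q_2/q_1 = [p_1/p_2]^(4).
With the ratio pinned down, the budget gives q_1* = I/(p_1 + p_2·(q_2/q_1)) and q_2* = (q_2/q_1)·q_1*.
Numerically q_2/q_1 = 0.211267, so q_1* = 371/(8 + 11.8·0.211267) = 35.3571.

q_1* = 35.3571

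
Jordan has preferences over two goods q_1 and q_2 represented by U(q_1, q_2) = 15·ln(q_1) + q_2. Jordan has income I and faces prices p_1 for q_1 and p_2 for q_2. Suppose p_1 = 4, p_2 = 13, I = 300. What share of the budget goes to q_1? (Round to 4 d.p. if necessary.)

MU_q_1 = 15/q_1, MU_q_2 = 1. Tangency: 15/q_1 = p_1/p_2.
So q_1*(p_1,p_2) = 15·p_2/p_1, independent of income; and q_2* = (I − 15·p_2)/p_2.
At the given prices: q_1* = 15·13/4 = 48.75, and q_2* = 8.0769.
Expenditure on q_1: 4·48.75 = 195; share = 0.65.

share on q_1 = 0.65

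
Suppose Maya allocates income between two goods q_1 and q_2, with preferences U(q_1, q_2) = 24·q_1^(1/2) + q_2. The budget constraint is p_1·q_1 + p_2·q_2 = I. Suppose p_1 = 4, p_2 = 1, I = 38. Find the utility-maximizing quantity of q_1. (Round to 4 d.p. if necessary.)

q_1* = 9

Utility is quasi-linear in q_2; the FOC for q_1 is 12/√q_1 = p_1/p_2.
Solve: √q_1 = 12·p_2/p_1, so q_1*(p_1,p_2) = (12·p_2/p_1)², and q_2* = (I − p_1·q_1*)/p_2.
Plugging in: q_1* = (12·1/4)² = 9.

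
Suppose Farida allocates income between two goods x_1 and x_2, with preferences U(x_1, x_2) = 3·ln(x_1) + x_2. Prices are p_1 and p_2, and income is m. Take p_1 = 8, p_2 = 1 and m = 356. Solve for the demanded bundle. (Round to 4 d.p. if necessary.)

MU_x_1 = 3/x_1, MU_x_2 = 1. Tangency: 3/x_1 = p_1/p_2.
So x_1*(p_1,p_2) = 3·p_2/p_1, independent of income; and x_2* = (m − 3·p_2)/p_2.
At the given prices: x_1* = 3·1/8 = 0.375, and x_2* = 353.

x_1* = 0.375, x_2* = 353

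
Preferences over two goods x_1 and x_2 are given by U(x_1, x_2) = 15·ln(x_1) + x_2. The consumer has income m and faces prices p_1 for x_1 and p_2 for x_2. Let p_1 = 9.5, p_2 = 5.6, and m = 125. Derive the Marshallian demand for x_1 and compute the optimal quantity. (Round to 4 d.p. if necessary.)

x_1* = 8.8421

Set MRS = p_1/p_2: (15/x_1)/1 = p_1/p_2.
So x_1*(p_1,p_2) = 15·p_2/p_1, independent of income; and x_2* = (m − 15·p_2)/p_2.
At the given prices: x_1* = 15·5.6/9.5 = 8.8421.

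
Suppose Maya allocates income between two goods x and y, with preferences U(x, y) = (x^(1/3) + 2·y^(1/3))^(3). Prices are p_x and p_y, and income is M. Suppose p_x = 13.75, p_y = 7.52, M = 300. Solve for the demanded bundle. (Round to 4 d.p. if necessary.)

x* = 4.5223, y* = 31.6248

MRS = MU_x/MU_y = (1/2)·(y/x)^(2/3). Set equal to p_x/p_y.
Hence y/x = (2·p_x/p_y)^(1/(2/3)), i.e. raised to the 1.5 power.
Substitute y = (y/x)·x into the budget: x* = M/(p_x + p_y·(y/x)).
Numerically y/x = 6.993141, so x* = 300/(13.75 + 7.52·6.993141) = 4.5223 and y* = 6.993141·4.5223 = 31.6248.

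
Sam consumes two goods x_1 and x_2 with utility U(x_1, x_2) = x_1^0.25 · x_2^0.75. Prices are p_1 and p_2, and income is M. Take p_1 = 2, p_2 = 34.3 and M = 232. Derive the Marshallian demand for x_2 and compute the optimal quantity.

Demand: x_1*(p_1,p_2,M) = 0.25·M/p_1 and x_2* = 0.75·M/p_2.
At p_1=2, p_2=34.3, M=232: x_2* = 0.75·232/34.3 = 5.0729.

x_2* = 5.0729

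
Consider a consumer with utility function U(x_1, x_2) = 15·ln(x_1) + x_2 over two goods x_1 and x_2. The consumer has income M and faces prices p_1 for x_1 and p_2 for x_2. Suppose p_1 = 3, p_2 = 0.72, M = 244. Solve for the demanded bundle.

x_1* = 3.6, x_2* = 323.8889

So x_1*(p_1,p_2) = 15·p_2/p_1, independent of income; and x_2* = (M − 15·p_2)/p_2.
At the given prices: x_1* = 15·0.72/3 = 3.6, and x_2* = 323.8889.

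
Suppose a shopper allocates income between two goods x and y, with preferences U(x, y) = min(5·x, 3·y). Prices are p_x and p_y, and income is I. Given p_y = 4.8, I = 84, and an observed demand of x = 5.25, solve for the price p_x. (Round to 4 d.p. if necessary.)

With perfect complements, no substitution: consume in ratio x:y = 3:5.
Budget: p_x·x + p_y·(5/3)·x = I, so (3·p_x + 5·p_y)·x = 3·I.
Demand: x*(p_x,p_y,I) = 3·I/(3·p_x + 5·p_y), y* = 5·I/(3·p_x + 5·p_y).
Set x* = 5.25 in the demand function and solve for p_x: p_x = 8.

p_x = 8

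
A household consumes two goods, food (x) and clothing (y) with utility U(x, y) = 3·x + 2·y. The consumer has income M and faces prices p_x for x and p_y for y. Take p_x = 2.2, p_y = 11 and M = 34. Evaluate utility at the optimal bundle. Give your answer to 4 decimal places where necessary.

V = 46.3636

Perfect substitutes: compare marginal utility per dollar. 3/p_x vs 2/p_y → 1.3636 vs 0.1818.
x gives more utility per dollar, so spend all income on x: x* = M/p_x, y* = 0.
Numerically: x* = 15.4545, y* = 0.
Utility at the optimum: U(15.4545, 0) = 46.3636.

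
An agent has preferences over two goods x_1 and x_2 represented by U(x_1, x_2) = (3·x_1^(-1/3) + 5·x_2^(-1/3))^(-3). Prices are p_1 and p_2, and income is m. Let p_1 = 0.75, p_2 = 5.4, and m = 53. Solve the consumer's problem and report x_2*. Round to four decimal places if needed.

x_2* = 6.9305

MRS = MU_x_1/MU_x_2 = (3/5)·(x_2/x_1)^(4/3). Set equal to p_1/p_2.
Hence x_2/x_1 = ((5/3)·p_1/p_2)^(1/(4/3)), i.e. raised to the 0.75 power.
With the ratio pinned down, the budget gives x_1* = m/(p_1 + p_2·(x_2/x_1)) and x_2* = (x_2/x_1)·x_1*.
Numerically x_2/x_1 = 0.333724, so x_1* = 53/(0.75 + 5.4·0.333724) = 20.7671 and x_2* = 0.333724·20.7671 = 6.9305.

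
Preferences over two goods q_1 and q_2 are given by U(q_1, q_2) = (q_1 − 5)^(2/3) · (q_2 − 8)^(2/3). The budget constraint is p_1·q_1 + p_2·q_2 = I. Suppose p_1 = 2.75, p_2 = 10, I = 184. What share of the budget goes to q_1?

share on q_1 = 0.32

MRS = (q_2−8)/(q_1−5). Tangency with p_1/p_2 gives q_2−8 = (p_1/p_2)·(q_1−5).
Substituting into the budget: q_1* = 5 + 0.5·(I − 5·p_1 − 8·p_2)/p_1, and q_2* = 8 + 0.5·(…)/p_2.
Discretionary income = 184 − 5·2.75 − 8·10 = 90.25; q_1* = 5 + 0.5·90.25/2.75 = 21.4091; q_2* = 8 + 0.5·90.25/10 = 12.5125.
Expenditure on q_1: 2.75·21.4091 = 58.875; share = 0.32.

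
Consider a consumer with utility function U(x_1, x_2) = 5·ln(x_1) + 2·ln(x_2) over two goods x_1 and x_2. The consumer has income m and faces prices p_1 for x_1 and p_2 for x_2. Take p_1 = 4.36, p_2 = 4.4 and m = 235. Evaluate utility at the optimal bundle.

V = 23.7036

Demand: x_1*(p_1,p_2,m) = 5/7·m/p_1 and x_2* = 2/7·m/p_2.
At p_1=4.36, p_2=4.4, m=235: x_1* = 5/7·235/4.36 = 38.4993, x_2* = 15.2597.
Utility at the optimum: U(38.4993, 15.2597) = 23.7036.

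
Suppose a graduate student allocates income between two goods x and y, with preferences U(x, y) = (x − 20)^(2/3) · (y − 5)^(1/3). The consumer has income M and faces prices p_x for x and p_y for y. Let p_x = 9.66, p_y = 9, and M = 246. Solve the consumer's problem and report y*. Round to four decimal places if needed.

y* = 5.2889

MRS = 2·(y−5)/(x−20). Tangency with p_x/p_y gives y−5 = (1/2)·(p_x/p_y)·(x−20).
Substituting into the budget: x* = 20 + 2/3·(M − 20·p_x − 5·p_y)/p_x, and y* = 5 + 1/3·(…)/p_y.
Discretionary income = 246 − 20·9.66 − 5·9 = 7.8; y* = 5 + 1/3·7.8/9 = 5.2889.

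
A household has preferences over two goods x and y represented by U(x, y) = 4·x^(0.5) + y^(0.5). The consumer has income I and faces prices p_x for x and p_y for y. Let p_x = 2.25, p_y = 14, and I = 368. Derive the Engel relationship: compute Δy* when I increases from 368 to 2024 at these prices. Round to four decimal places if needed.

MU_x ∝ 4·x^(-0.5), MU_y ∝ y^(-0.5), so MRS = 4·(y/x)^(0.5) = p_x/p_y.
Solve for the ratio: y/x = [(1/4)·p_x/p_y]^(2).
Substitute y = (y/x)·x into the budget: x* = I/(p_x + p_y·(y/x)).
Numerically y/x = 0.001614, so x* = 368/(2.25 + 14·0.001614) = 161.929 and y* = 0.001614·161.929 = 0.2614.
At I' = 2024: y* = 1.4377. Change: 1.4377 − 0.2614 = 1.1763.

Δy* = 1.1763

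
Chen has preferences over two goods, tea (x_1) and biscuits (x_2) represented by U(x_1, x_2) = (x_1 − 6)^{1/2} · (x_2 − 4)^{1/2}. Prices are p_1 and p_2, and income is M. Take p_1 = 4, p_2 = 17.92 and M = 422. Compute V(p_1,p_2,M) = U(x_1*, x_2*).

V = 19.2715

This is Cobb-Douglas in (x_1−6, x_2−4): tangency gives 0.5·p_2·(x_2−4) = 0.5·p_1·(x_1−6).
After buying the subsistence bundle (6, 4), a share 0.5 of the remaining income goes to x_1: x_1* = 6 + 0.5·(M − 6p_1 − 4p_2)/p_1.
Discretionary income = 422 − 6·4 − 4·17.92 = 326.32; x_1* = 6 + 0.5·326.32/4 = 46.79; x_2* = 4 + 0.5·326.32/17.92 = 13.1049.
Utility at the optimum: U(46.79, 13.1049) = 19.2715.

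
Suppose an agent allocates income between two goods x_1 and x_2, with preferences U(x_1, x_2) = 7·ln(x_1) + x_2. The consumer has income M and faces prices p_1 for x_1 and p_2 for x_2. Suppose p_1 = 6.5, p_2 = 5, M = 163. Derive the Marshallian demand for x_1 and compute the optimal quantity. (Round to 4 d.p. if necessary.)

x_1* = 5.3846

So x_1*(p_1,p_2) = 7·p_2/p_1, independent of income; and x_2* = (M − 7·p_2)/p_2.
At the given prices: x_1* = 7·5/6.5 = 5.3846.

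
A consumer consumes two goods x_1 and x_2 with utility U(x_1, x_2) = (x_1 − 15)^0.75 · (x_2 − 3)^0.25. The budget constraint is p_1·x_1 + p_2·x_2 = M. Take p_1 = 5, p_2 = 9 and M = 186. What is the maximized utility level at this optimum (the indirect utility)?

V = 8.2656

After buying the subsistence bundle (15, 3), a share 0.75 of the remaining income goes to x_1: x_1* = 15 + 0.75·(M − 15p_1 − 3p_2)/p_1.
Discretionary income = 186 − 15·5 − 3·9 = 84; x_1* = 15 + 0.75·84/5 = 27.6; x_2* = 3 + 0.25·84/9 = 5.3333.
Utility at the optimum: U(27.6, 5.3333) = 8.2656.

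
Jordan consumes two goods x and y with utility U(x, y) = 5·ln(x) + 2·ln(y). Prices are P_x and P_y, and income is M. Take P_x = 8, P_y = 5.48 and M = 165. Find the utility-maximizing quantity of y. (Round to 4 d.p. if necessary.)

y* = 8.6027

The MRS is (5/2)·y/x. Set MRS = P_x/P_y.
Rearranging, P_y·y = (2/5)·P_x·x. Substituting into the budget gives P_x·x·(1 + (2/5)) = M.
Demand: x*(P_x,P_y,M) = 5/7·M/P_x and y* = 2/7·M/P_y.
At P_x=8, P_y=5.48, M=165: y* = 2/7·165/5.48 = 8.6027.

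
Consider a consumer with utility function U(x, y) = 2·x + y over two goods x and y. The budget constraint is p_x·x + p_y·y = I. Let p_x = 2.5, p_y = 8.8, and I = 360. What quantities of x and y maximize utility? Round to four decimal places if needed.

x* = 144, y* = 0

Perfect substitutes: compare marginal utility per dollar. 2/p_x vs 1/p_y → 0.8 vs 0.1136.
x gives more utility per dollar, so spend all income on x: x* = I/p_x, y* = 0.
Numerically: x* = 144, y* = 0.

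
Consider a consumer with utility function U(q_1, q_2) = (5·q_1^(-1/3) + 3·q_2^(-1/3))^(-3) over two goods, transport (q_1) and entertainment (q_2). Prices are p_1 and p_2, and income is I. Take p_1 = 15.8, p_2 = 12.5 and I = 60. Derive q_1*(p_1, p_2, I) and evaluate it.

q_1* = 2.3114

Substitute q_2 = (q_2/q_1)·q_1 into the budget: q_1* = I/(p_1 + p_2·(q_2/q_1)).
Numerically q_2/q_1 = 0.812688, so q_1* = 60/(15.8 + 12.5·0.812688) = 2.3114.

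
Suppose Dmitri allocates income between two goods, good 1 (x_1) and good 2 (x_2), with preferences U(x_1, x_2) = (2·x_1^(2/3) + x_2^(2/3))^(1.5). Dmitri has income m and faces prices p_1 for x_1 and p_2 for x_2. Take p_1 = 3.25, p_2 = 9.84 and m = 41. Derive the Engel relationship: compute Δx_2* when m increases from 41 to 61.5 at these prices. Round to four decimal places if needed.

MRS = MU_x_1/MU_x_2 = 2·(x_2/x_1)^(1/3). Set equal to p_1/p_2.
Solve for the ratio: x_2/x_1 = [(1/2)·p_1/p_2]^(3).
With the ratio pinned down, the budget gives x_1* = m/(p_1 + p_2·(x_2/x_1)) and x_2* = (x_2/x_1)·x_1*.
Numerically x_2/x_1 = 0.004504, so x_1* = 41/(3.25 + 9.84·0.004504) = 12.4457 and x_2* = 0.004504·12.4457 = 0.0561.
At m' = 61.5: x_2* = 0.0841. Change: 0.0841 − 0.0561 = 0.028.

Δx_2* = 0.028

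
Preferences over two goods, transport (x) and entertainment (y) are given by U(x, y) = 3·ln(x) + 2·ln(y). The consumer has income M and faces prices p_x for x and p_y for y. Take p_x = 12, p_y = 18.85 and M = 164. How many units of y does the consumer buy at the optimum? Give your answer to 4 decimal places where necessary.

MU_x/MU_y = (3·y)/(2·x); tangency sets this equal to p_x/p_y.
Rearranging, p_y·y = (2/3)·p_x·x. Substituting into the budget gives p_x·x·(1 + (2/3)) = M.
Demand: x*(p_x,p_y,M) = 0.6·M/p_x and y* = 0.4·M/p_y.
At p_x=12, p_y=18.85, M=164: y* = 0.4·164/18.85 = 3.4801.

y* = 3.4801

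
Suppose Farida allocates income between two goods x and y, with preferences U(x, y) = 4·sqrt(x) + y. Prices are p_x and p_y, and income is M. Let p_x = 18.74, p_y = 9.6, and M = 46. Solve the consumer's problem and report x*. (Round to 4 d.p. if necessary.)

x* = 1.0497

Utility is quasi-linear in y; the FOC for x is 2/√x = p_x/p_y.
Thus x* = (2·p_y/p_x)² — independent of M — with the rest of income spent on y.
Plugging in: x* = (2·9.6/18.74)² = 1.0497.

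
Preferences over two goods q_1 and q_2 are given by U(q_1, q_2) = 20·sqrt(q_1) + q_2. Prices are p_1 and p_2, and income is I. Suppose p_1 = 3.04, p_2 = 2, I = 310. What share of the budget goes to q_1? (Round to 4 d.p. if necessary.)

share on q_1 = 0.4244

Set MRS = p_1/p_2: 10·q_1^(−1/2) = p_1/p_2.
Thus q_1* = (10·p_2/p_1)² — independent of I — with the rest of income spent on q_2.
Plugging in: q_1* = (10·2/3.04)² = 43.2825, q_2* = 89.2105.
Expenditure on q_1: 3.04·43.2825 = 131.5789; share = 0.4244.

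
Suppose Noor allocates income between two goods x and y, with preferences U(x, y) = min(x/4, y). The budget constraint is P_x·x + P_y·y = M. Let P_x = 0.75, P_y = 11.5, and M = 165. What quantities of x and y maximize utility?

x* = 45.5172, y* = 11.3793

Demand: x*(P_x,P_y,M) = 4·M/(4·P_x + P_y), y* = M/(4·P_x + P_y).
Here 4·0.75 + 11.5 = 14.5, giving x* = 45.5172 and y* = 11.3793.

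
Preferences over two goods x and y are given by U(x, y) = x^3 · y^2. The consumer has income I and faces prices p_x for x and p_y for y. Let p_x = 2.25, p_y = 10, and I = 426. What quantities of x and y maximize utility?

MU_x/MU_y = (3·y)/(2·x); tangency sets this equal to p_x/p_y.
So 3·p_y·y = 2·p_x·x; combined with the budget, a share 0.6 of income goes to x.
Demand: x*(p_x,p_y,I) = 0.6·I/p_x and y* = 0.4·I/p_y.
At p_x=2.25, p_y=10, I=426: x* = 0.6·426/2.25 = 113.6, y* = 17.04.

x* = 113.6, y* = 17.04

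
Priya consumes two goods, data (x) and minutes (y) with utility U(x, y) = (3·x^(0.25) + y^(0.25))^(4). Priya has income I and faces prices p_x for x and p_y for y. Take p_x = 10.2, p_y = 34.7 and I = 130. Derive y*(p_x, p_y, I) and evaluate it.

y* = 0.499

MRS = MU_x/MU_y = 3·(y/x)^(0.75). Set equal to p_x/p_y.
Hence y/x = ((1/3)·p_x/p_y)^(1/(0.75)), i.e. raised to the 4/3 power.
With the ratio pinned down, the budget gives x* = I/(p_x + p_y·(y/x)) and y* = (y/x)·x*.
Numerically y/x = 0.045172, so x* = 130/(10.2 + 34.7·0.045172) = 11.0474 and y* = 0.045172·11.0474 = 0.499.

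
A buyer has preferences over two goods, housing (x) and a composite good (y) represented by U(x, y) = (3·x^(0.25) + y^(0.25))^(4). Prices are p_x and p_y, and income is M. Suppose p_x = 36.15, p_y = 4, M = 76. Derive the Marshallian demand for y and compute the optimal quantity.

y* = 6.1744

MRS = MU_x/MU_y = 3·(y/x)^(0.75). Set equal to p_x/p_y.
Hence y/x = ((1/3)·p_x/p_y)^(1/(0.75)), i.e. raised to the 4/3 power.
Substitute y = (y/x)·x into the budget: x* = M/(p_x + p_y·(y/x)).
Numerically y/x = 4.350803, so x* = 76/(36.15 + 4·4.350803) = 1.4191 and y* = 4.350803·1.4191 = 6.1744.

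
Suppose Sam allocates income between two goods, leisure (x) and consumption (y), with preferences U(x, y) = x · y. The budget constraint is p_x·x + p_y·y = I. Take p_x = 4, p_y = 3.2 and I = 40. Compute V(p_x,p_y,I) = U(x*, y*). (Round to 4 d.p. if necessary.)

V = 31.25

Demand: x*(p_x,p_y,I) = 0.5·I/p_x and y* = 0.5·I/p_y.
At p_x=4, p_y=3.2, I=40: x* = 0.5·40/4 = 5, y* = 6.25.
Utility at the optimum: U(5, 6.25) = 31.25.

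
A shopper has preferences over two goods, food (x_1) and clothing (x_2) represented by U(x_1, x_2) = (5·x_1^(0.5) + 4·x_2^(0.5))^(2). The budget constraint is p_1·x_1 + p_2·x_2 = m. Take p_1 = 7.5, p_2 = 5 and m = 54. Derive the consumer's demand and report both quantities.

Numerically x_2/x_1 = 1.44, so x_1* = 54/(7.5 + 5·1.44) = 3.6735 and x_2* = 1.44·3.6735 = 5.2898.

x_1* = 3.6735, x_2* = 5.2898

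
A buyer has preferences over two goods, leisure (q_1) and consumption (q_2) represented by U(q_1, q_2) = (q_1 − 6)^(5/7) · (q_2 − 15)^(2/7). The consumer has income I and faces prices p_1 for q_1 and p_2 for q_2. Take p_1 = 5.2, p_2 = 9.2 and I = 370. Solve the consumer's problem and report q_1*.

q_1* = 33.5824

Discretionary income = 370 − 6·5.2 − 15·9.2 = 200.8; q_1* = 6 + 5/7·200.8/5.2 = 33.5824.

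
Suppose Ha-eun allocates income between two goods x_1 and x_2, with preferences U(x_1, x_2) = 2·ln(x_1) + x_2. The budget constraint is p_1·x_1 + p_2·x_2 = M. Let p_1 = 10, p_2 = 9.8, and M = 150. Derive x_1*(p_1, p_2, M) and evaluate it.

x_1* = 1.96

MU_x_1 = 2/x_1, MU_x_2 = 1. Tangency: 2/x_1 = p_1/p_2.
So x_1*(p_1,p_2) = 2·p_2/p_1, independent of income; and x_2* = (M − 2·p_2)/p_2.
At the given prices: x_1* = 2·9.8/10 = 1.96.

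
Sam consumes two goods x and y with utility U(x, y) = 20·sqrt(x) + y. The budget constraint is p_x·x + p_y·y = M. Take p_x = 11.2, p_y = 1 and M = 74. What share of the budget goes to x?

MU_x = 10/√x, MU_y = 1. Tangency: 10/√x = p_x/p_y.
Thus x* = (10·p_y/p_x)² — independent of M — with the rest of income spent on y.
Plugging in: x* = (10·1/11.2)² = 0.7972, y* = 65.0714.
Expenditure on x: 11.2·0.7972 = 8.9286; share = 0.1207.

share on x = 0.1207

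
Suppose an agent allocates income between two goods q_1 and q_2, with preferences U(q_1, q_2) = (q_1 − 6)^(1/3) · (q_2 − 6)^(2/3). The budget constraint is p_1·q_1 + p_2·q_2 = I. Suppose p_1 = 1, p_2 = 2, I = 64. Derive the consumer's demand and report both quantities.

MRS = (1/2)·(q_2−6)/(q_1−6). Tangency with p_1/p_2 gives q_2−6 = 2·(p_1/p_2)·(q_1−6).
After buying the subsistence bundle (6, 6), a share 1/3 of the remaining income goes to q_1: q_1* = 6 + 1/3·(I − 6p_1 − 6p_2)/p_1.
Discretionary income = 64 − 6·1 − 6·2 = 46; q_1* = 6 + 1/3·46/1 = 21.3333; q_2* = 6 + 2/3·46/2 = 21.3333.

q_1* = 21.3333, q_2* = 21.3333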